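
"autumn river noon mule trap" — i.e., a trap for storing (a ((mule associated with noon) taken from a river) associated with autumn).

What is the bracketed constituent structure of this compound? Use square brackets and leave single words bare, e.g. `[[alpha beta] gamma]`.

At the top level: head "trap"; modifier "autumn river noon mule".
"autumn river noon mule" → head "mule" (specifically "river noon mule"), modifier "autumn".
"river noon mule" → head "mule" (specifically "noon mule"), modifier "river".
"noon mule" → head "mule", modifier "noon".
So the structure is [[autumn [river [noon mule]]] trap].

[[autumn [river [noon mule]]] trap]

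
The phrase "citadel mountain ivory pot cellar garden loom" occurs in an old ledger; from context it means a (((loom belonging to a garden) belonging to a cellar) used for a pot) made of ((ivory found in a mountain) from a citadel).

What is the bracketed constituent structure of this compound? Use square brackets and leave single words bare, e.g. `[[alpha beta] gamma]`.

The outermost head in the paraphrase is "loom" (specifically "pot cellar garden loom"), modified by "citadel mountain ivory".
Within "citadel mountain ivory", the head is "ivory" (specifically "mountain ivory") and the modifier is "citadel".
Within "mountain ivory", the head is "ivory" and the modifier is "mountain".
Within "pot cellar garden loom", the head is "loom" (specifically "cellar garden loom") and the modifier is "pot".
Within "cellar garden loom", the head is "loom" (specifically "garden loom") and the modifier is "cellar".
Within "garden loom", the head is "loom" and the modifier is "garden".
Assembled: [[citadel [mountain ivory]] [pot [cellar [garden loom]]]].

[[citadel [mountain ivory]] [pot [cellar [garden loom]]]]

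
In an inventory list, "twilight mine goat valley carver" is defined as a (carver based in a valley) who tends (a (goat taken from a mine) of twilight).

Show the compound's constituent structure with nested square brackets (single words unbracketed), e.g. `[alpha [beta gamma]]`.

[[twilight [mine goat]] [valley carver]]

Overall it is a kind of carver (specifically "valley carver"); the modifier is "twilight mine goat".
Inside "twilight mine goat": head "goat" (specifically "mine goat"), modifier "twilight".
Inside "mine goat": head "goat", modifier "mine".
Inside "valley carver": head "carver", modifier "valley".
So the structure is [[twilight [mine goat]] [valley carver]].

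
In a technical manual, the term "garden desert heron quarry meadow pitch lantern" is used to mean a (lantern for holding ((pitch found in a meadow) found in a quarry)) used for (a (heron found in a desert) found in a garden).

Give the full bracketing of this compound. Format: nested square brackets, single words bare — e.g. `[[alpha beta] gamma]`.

The outermost head in the paraphrase is "lantern" (specifically "quarry meadow pitch lantern"), modified by "garden desert heron".
Inside "garden desert heron": head "heron" (specifically "desert heron"), modifier "garden".
Inside "desert heron": head "heron", modifier "desert".
Inside "quarry meadow pitch lantern": head "lantern", modifier "quarry meadow pitch".
Inside "quarry meadow pitch": head "pitch" (specifically "meadow pitch"), modifier "quarry".
Inside "meadow pitch": head "pitch", modifier "meadow".
So the structure is [[garden [desert heron]] [[quarry [meadow pitch]] lantern]].

[[garden [desert heron]] [[quarry [meadow pitch]] lantern]]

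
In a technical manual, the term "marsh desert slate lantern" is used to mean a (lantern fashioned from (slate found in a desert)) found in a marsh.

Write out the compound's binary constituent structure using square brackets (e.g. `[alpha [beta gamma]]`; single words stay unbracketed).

The outermost head in the paraphrase is "lantern" (specifically "desert slate lantern"), modified by "marsh".
"desert slate lantern" → head "lantern", modifier "desert slate".
"desert slate" → head "slate", modifier "desert".
Assembled: [marsh [[desert slate] lantern]].

[marsh [[desert slate] lantern]]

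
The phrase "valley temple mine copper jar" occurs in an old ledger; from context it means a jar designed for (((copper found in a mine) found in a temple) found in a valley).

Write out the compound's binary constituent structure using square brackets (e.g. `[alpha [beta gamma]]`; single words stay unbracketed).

Whole compound: head "jar", modifier "valley temple mine copper".
Within "valley temple mine copper", the head is "copper" (specifically "temple mine copper") and the modifier is "valley".
Within "temple mine copper", the head is "copper" (specifically "mine copper") and the modifier is "temple".
Within "mine copper", the head is "copper" and the modifier is "mine".
So the structure is [[valley [temple [mine copper]]] jar].

[[valley [temple [mine copper]]] jar]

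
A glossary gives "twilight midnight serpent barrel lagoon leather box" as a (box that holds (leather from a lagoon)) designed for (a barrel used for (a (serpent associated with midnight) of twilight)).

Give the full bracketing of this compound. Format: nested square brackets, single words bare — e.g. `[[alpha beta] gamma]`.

[[[twilight [midnight serpent]] barrel] [[lagoon leather] box]]

Whole compound: head "box" (specifically "lagoon leather box"), modifier "twilight midnight serpent barrel".
"twilight midnight serpent barrel" → head "barrel", modifier "twilight midnight serpent".
"twilight midnight serpent" → head "serpent" (specifically "midnight serpent"), modifier "twilight".
"midnight serpent" → head "serpent", modifier "midnight".
"lagoon leather box" → head "box", modifier "lagoon leather".
"lagoon leather" → head "leather", modifier "lagoon".
So the structure is [[[twilight [midnight serpent]] barrel] [[lagoon leather] box]].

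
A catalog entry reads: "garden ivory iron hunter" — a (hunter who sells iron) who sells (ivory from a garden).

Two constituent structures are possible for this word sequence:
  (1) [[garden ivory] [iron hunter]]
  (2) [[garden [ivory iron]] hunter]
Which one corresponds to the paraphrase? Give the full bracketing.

[[garden ivory] [iron hunter]]

The paraphrase's head is the "hunter" part ("iron hunter"); its modifier is "garden ivory".
That top-level split, carried through the inner groups, gives [[garden ivory] [iron hunter]].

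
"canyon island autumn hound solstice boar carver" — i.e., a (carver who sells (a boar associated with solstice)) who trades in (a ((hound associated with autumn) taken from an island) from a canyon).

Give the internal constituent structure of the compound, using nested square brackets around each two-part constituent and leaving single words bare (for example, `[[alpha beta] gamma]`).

The outermost head in the paraphrase is "carver" (specifically "solstice boar carver"), modified by "canyon island autumn hound".
"canyon island autumn hound" → head "hound" (specifically "island autumn hound"), modifier "canyon".
"island autumn hound" → head "hound" (specifically "autumn hound"), modifier "island".
"autumn hound" → head "hound", modifier "autumn".
"solstice boar carver" → head "carver", modifier "solstice boar".
"solstice boar" → head "boar", modifier "solstice".
Putting it together: [[canyon [island [autumn hound]]] [[solstice boar] carver]].

[[canyon [island [autumn hound]]] [[solstice boar] carver]]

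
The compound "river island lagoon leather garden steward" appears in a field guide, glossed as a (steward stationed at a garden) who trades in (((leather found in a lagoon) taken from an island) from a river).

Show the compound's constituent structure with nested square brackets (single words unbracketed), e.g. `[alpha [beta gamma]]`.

[[river [island [lagoon leather]]] [garden steward]]

The outermost head in the paraphrase is "steward" (specifically "garden steward"), modified by "river island lagoon leather".
Within "river island lagoon leather", the head is "leather" (specifically "island lagoon leather") and the modifier is "river".
Within "island lagoon leather", the head is "leather" (specifically "lagoon leather") and the modifier is "island".
Within "lagoon leather", the head is "leather" and the modifier is "lagoon".
Within "garden steward", the head is "steward" and the modifier is "garden".
So the structure is [[river [island [lagoon leather]]] [garden steward]].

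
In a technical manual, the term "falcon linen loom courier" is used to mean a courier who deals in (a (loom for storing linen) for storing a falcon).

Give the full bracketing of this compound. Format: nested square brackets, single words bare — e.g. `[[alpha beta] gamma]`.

Overall it is a kind of courier; the modifier is "falcon linen loom".
"falcon linen loom" → head "loom" (specifically "linen loom"), modifier "falcon".
"linen loom" → head "loom", modifier "linen".
So the structure is [[falcon [linen loom]] courier].

[[falcon [linen loom]] courier]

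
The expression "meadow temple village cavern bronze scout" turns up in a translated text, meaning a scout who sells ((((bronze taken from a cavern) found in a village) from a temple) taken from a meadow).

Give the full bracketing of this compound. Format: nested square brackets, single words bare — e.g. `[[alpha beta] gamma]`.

[[meadow [temple [village [cavern bronze]]]] scout]

Whole compound: head "scout", modifier "meadow temple village cavern bronze".
"meadow temple village cavern bronze" → head "bronze" (specifically "temple village cavern bronze"), modifier "meadow".
"temple village cavern bronze" → head "bronze" (specifically "village cavern bronze"), modifier "temple".
"village cavern bronze" → head "bronze" (specifically "cavern bronze"), modifier "village".
"cavern bronze" → head "bronze", modifier "cavern".
Putting it together: [[meadow [temple [village [cavern bronze]]]] scout].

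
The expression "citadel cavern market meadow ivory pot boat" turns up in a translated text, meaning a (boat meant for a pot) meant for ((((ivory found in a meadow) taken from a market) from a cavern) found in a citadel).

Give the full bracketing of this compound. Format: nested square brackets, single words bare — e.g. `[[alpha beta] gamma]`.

[[citadel [cavern [market [meadow ivory]]]] [pot boat]]

Whole compound: head "boat" (specifically "pot boat"), modifier "citadel cavern market meadow ivory".
"citadel cavern market meadow ivory" → head "ivory" (specifically "cavern market meadow ivory"), modifier "citadel".
"cavern market meadow ivory" → head "ivory" (specifically "market meadow ivory"), modifier "cavern".
"market meadow ivory" → head "ivory" (specifically "meadow ivory"), modifier "market".
"meadow ivory" → head "ivory", modifier "meadow".
"pot boat" → head "boat", modifier "pot".
Assembled: [[citadel [cavern [market [meadow ivory]]]] [pot boat]].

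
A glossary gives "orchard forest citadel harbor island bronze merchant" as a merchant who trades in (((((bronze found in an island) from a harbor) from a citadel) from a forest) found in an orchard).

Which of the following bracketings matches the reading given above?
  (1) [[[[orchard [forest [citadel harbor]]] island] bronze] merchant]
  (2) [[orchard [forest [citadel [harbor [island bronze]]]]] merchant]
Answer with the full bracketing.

The paraphrase's head is the "merchant" part ("merchant"); its modifier is "orchard forest citadel harbor island bronze".
That top-level split, carried through the inner groups, gives [[orchard [forest [citadel [harbor [island bronze]]]]] merchant].

[[orchard [forest [citadel [harbor [island bronze]]]]] merchant]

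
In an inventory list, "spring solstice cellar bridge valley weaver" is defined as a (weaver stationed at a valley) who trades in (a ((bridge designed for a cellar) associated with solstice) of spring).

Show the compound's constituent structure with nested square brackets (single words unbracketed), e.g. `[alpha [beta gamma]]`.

At the top level: head "weaver" (specifically "valley weaver"); modifier "spring solstice cellar bridge".
Inside "spring solstice cellar bridge": head "bridge" (specifically "solstice cellar bridge"), modifier "spring".
Inside "solstice cellar bridge": head "bridge" (specifically "cellar bridge"), modifier "solstice".
Inside "cellar bridge": head "bridge", modifier "cellar".
Inside "valley weaver": head "weaver", modifier "valley".
So the structure is [[spring [solstice [cellar bridge]]] [valley weaver]].

[[spring [solstice [cellar bridge]]] [valley weaver]]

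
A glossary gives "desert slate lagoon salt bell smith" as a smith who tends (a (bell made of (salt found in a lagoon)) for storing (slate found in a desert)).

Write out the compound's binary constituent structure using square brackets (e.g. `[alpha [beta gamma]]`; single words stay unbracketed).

[[[desert slate] [[lagoon salt] bell]] smith]

At the top level: head "smith"; modifier "desert slate lagoon salt bell".
"desert slate lagoon salt bell" → head "bell" (specifically "lagoon salt bell"), modifier "desert slate".
"desert slate" → head "slate", modifier "desert".
"lagoon salt bell" → head "bell", modifier "lagoon salt".
"lagoon salt" → head "salt", modifier "lagoon".
So the structure is [[[desert slate] [[lagoon salt] bell]] smith].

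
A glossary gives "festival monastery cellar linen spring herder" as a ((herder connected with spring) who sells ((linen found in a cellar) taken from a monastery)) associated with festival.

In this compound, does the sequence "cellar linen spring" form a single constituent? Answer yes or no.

The top-level split is [festival] [monastery cellar linen spring herder]; the full structure is [festival [[monastery [cellar linen]] [spring herder]]].
"cellar linen spring" straddles a constituent boundary, so it is not a single unit.

no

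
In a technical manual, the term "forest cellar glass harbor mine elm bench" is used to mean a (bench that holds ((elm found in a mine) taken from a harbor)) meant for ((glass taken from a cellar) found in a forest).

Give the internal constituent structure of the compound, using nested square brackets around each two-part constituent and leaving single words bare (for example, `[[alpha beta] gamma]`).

Whole compound: head "bench" (specifically "harbor mine elm bench"), modifier "forest cellar glass".
Inside "forest cellar glass": head "glass" (specifically "cellar glass"), modifier "forest".
Inside "cellar glass": head "glass", modifier "cellar".
Inside "harbor mine elm bench": head "bench", modifier "harbor mine elm".
Inside "harbor mine elm": head "elm" (specifically "mine elm"), modifier "harbor".
Inside "mine elm": head "elm", modifier "mine".
Putting it together: [[forest [cellar glass]] [[harbor [mine elm]] bench]].

[[forest [cellar glass]] [[harbor [mine elm]] bench]]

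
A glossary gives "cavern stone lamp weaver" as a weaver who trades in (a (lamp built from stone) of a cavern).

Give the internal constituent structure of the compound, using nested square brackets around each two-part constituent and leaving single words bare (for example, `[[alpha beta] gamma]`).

[[cavern [stone lamp]] weaver]

At the top level: head "weaver"; modifier "cavern stone lamp".
"cavern stone lamp" → head "lamp" (specifically "stone lamp"), modifier "cavern".
"stone lamp" → head "lamp", modifier "stone".
Assembled: [[cavern [stone lamp]] weaver].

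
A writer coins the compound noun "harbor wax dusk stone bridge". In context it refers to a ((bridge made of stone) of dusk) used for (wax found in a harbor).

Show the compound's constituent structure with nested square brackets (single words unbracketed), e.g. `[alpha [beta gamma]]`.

Overall it is a kind of bridge (specifically "dusk stone bridge"); the modifier is "harbor wax".
"harbor wax" → head "wax", modifier "harbor".
"dusk stone bridge" → head "bridge" (specifically "stone bridge"), modifier "dusk".
"stone bridge" → head "bridge", modifier "stone".
Assembled: [[harbor wax] [dusk [stone bridge]]].

[[harbor wax] [dusk [stone bridge]]]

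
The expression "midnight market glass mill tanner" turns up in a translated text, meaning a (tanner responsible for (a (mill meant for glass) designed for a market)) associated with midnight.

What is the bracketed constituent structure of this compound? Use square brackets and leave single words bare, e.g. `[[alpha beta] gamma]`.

At the top level: head "tanner" (specifically "market glass mill tanner"); modifier "midnight".
Within "market glass mill tanner", the head is "tanner" and the modifier is "market glass mill".
Within "market glass mill", the head is "mill" (specifically "glass mill") and the modifier is "market".
Within "glass mill", the head is "mill" and the modifier is "glass".
Putting it together: [midnight [[market [glass mill]] tanner]].

[midnight [[market [glass mill]] tanner]]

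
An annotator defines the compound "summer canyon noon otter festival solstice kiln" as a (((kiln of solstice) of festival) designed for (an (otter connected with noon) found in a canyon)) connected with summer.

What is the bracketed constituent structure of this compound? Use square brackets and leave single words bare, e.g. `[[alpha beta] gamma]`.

Overall it is a kind of kiln (specifically "canyon noon otter festival solstice kiln"); the modifier is "summer".
"canyon noon otter festival solstice kiln" → head "kiln" (specifically "festival solstice kiln"), modifier "canyon noon otter".
"canyon noon otter" → head "otter" (specifically "noon otter"), modifier "canyon".
"noon otter" → head "otter", modifier "noon".
"festival solstice kiln" → head "kiln" (specifically "solstice kiln"), modifier "festival".
"solstice kiln" → head "kiln", modifier "solstice".
So the structure is [summer [[canyon [noon otter]] [festival [solstice kiln]]]].

[summer [[canyon [noon otter]] [festival [solstice kiln]]]]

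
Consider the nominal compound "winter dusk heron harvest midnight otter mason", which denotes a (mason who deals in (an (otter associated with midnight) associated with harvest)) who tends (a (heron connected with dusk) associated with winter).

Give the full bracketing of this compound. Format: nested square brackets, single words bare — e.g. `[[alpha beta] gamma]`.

Whole compound: head "mason" (specifically "harvest midnight otter mason"), modifier "winter dusk heron".
Inside "winter dusk heron": head "heron" (specifically "dusk heron"), modifier "winter".
Inside "dusk heron": head "heron", modifier "dusk".
Inside "harvest midnight otter mason": head "mason", modifier "harvest midnight otter".
Inside "harvest midnight otter": head "otter" (specifically "midnight otter"), modifier "harvest".
Inside "midnight otter": head "otter", modifier "midnight".
Putting it together: [[winter [dusk heron]] [[harvest [midnight otter]] mason]].

[[winter [dusk heron]] [[harvest [midnight otter]] mason]]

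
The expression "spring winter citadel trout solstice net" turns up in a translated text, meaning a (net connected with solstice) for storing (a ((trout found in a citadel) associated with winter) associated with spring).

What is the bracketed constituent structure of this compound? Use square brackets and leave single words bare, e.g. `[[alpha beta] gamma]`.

The outermost head in the paraphrase is "net" (specifically "solstice net"), modified by "spring winter citadel trout".
Within "spring winter citadel trout", the head is "trout" (specifically "winter citadel trout") and the modifier is "spring".
Within "winter citadel trout", the head is "trout" (specifically "citadel trout") and the modifier is "winter".
Within "citadel trout", the head is "trout" and the modifier is "citadel".
Within "solstice net", the head is "net" and the modifier is "solstice".
Assembled: [[spring [winter [citadel trout]]] [solstice net]].

[[spring [winter [citadel trout]]] [solstice net]]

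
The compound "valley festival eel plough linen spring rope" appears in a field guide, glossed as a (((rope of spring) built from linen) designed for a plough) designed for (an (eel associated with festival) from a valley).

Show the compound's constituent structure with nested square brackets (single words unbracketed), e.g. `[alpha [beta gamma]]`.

[[valley [festival eel]] [plough [linen [spring rope]]]]

Whole compound: head "rope" (specifically "plough linen spring rope"), modifier "valley festival eel".
Inside "valley festival eel": head "eel" (specifically "festival eel"), modifier "valley".
Inside "festival eel": head "eel", modifier "festival".
Inside "plough linen spring rope": head "rope" (specifically "linen spring rope"), modifier "plough".
Inside "linen spring rope": head "rope" (specifically "spring rope"), modifier "linen".
Inside "spring rope": head "rope", modifier "spring".
So the structure is [[valley [festival eel]] [plough [linen [spring rope]]]].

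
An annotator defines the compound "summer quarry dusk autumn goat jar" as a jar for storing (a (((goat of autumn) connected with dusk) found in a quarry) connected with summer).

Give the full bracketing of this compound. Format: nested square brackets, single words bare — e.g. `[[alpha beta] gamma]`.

Whole compound: head "jar", modifier "summer quarry dusk autumn goat".
"summer quarry dusk autumn goat" → head "goat" (specifically "quarry dusk autumn goat"), modifier "summer".
"quarry dusk autumn goat" → head "goat" (specifically "dusk autumn goat"), modifier "quarry".
"dusk autumn goat" → head "goat" (specifically "autumn goat"), modifier "dusk".
"autumn goat" → head "goat", modifier "autumn".
So the structure is [[summer [quarry [dusk [autumn goat]]]] jar].

[[summer [quarry [dusk [autumn goat]]]] jar]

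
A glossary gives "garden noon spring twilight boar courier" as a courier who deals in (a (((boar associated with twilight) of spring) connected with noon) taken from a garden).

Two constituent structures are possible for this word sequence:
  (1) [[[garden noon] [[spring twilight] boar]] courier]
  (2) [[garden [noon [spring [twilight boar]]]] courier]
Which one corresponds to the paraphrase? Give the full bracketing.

The paraphrase's head is the "courier" part ("courier"); its modifier is "garden noon spring twilight boar".
That top-level split, carried through the inner groups, gives [[garden [noon [spring [twilight boar]]]] courier].

[[garden [noon [spring [twilight boar]]]] courier]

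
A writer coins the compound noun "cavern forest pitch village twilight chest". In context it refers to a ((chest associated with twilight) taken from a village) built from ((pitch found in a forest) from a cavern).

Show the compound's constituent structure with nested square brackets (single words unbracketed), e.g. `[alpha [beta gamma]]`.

[[cavern [forest pitch]] [village [twilight chest]]]

The outermost head in the paraphrase is "chest" (specifically "village twilight chest"), modified by "cavern forest pitch".
Inside "cavern forest pitch": head "pitch" (specifically "forest pitch"), modifier "cavern".
Inside "forest pitch": head "pitch", modifier "forest".
Inside "village twilight chest": head "chest" (specifically "twilight chest"), modifier "village".
Inside "twilight chest": head "chest", modifier "twilight".
So the structure is [[cavern [forest pitch]] [village [twilight chest]]].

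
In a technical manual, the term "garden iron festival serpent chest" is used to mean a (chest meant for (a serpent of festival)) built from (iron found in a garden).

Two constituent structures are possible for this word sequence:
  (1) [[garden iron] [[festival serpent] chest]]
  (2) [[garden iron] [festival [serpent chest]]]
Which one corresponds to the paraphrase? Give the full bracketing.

The paraphrase's head is the "chest" part ("festival serpent chest"); its modifier is "garden iron".
That top-level split, carried through the inner groups, gives [[garden iron] [[festival serpent] chest]].

[[garden iron] [[festival serpent] chest]]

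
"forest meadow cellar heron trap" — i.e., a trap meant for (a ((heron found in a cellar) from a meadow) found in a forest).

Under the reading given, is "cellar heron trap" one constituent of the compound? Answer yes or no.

The top-level split is [forest meadow cellar heron] [trap]; the full structure is [[forest [meadow [cellar heron]]] trap].
"cellar heron trap" straddles a constituent boundary, so it is not a single unit.

no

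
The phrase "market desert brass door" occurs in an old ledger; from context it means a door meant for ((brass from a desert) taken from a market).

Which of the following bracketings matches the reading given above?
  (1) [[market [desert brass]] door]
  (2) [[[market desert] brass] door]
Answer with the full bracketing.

The paraphrase's head is the "door" part ("door"); its modifier is "market desert brass".
That top-level split, carried through the inner groups, gives [[market [desert brass]] door].

[[market [desert brass]] door]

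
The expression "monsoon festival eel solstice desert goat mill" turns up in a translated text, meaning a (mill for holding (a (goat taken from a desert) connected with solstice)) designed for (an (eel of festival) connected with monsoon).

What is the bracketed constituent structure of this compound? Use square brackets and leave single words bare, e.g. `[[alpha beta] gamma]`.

Overall it is a kind of mill (specifically "solstice desert goat mill"); the modifier is "monsoon festival eel".
Inside "monsoon festival eel": head "eel" (specifically "festival eel"), modifier "monsoon".
Inside "festival eel": head "eel", modifier "festival".
Inside "solstice desert goat mill": head "mill", modifier "solstice desert goat".
Inside "solstice desert goat": head "goat" (specifically "desert goat"), modifier "solstice".
Inside "desert goat": head "goat", modifier "desert".
So the structure is [[monsoon [festival eel]] [[solstice [desert goat]] mill]].

[[monsoon [festival eel]] [[solstice [desert goat]] mill]]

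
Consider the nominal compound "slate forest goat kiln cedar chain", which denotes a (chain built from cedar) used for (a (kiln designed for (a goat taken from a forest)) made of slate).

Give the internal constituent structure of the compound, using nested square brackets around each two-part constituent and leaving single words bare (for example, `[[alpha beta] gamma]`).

The outermost head in the paraphrase is "chain" (specifically "cedar chain"), modified by "slate forest goat kiln".
"slate forest goat kiln" → head "kiln" (specifically "forest goat kiln"), modifier "slate".
"forest goat kiln" → head "kiln", modifier "forest goat".
"forest goat" → head "goat", modifier "forest".
"cedar chain" → head "chain", modifier "cedar".
Putting it together: [[slate [[forest goat] kiln]] [cedar chain]].

[[slate [[forest goat] kiln]] [cedar chain]]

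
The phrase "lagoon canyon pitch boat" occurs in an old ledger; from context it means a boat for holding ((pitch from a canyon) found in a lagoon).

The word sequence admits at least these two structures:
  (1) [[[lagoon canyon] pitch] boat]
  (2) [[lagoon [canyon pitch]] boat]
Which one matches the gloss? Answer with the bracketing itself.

[[lagoon [canyon pitch]] boat]

The paraphrase's head is the "boat" part ("boat"); its modifier is "lagoon canyon pitch".
That top-level split, carried through the inner groups, gives [[lagoon [canyon pitch]] boat].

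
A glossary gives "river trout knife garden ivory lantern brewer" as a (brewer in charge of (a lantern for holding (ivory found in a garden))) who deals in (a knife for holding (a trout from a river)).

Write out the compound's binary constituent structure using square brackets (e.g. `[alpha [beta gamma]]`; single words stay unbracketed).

[[[river trout] knife] [[[garden ivory] lantern] brewer]]

The outermost head in the paraphrase is "brewer" (specifically "garden ivory lantern brewer"), modified by "river trout knife".
Within "river trout knife", the head is "knife" and the modifier is "river trout".
Within "river trout", the head is "trout" and the modifier is "river".
Within "garden ivory lantern brewer", the head is "brewer" and the modifier is "garden ivory lantern".
Within "garden ivory lantern", the head is "lantern" and the modifier is "garden ivory".
Within "garden ivory", the head is "ivory" and the modifier is "garden".
Putting it together: [[[river trout] knife] [[[garden ivory] lantern] brewer]].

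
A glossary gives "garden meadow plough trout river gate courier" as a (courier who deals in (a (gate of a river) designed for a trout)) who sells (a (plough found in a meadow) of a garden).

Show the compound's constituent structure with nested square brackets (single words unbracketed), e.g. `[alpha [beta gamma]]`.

The outermost head in the paraphrase is "courier" (specifically "trout river gate courier"), modified by "garden meadow plough".
Within "garden meadow plough", the head is "plough" (specifically "meadow plough") and the modifier is "garden".
Within "meadow plough", the head is "plough" and the modifier is "meadow".
Within "trout river gate courier", the head is "courier" and the modifier is "trout river gate".
Within "trout river gate", the head is "gate" (specifically "river gate") and the modifier is "trout".
Within "river gate", the head is "gate" and the modifier is "river".
So the structure is [[garden [meadow plough]] [[trout [river gate]] courier]].

[[garden [meadow plough]] [[trout [river gate]] courier]]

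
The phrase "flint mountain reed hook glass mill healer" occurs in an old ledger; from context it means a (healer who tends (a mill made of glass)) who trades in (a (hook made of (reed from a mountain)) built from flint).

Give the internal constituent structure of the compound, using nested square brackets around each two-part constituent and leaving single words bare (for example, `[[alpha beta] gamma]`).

[[flint [[mountain reed] hook]] [[glass mill] healer]]

The outermost head in the paraphrase is "healer" (specifically "glass mill healer"), modified by "flint mountain reed hook".
Within "flint mountain reed hook", the head is "hook" (specifically "mountain reed hook") and the modifier is "flint".
Within "mountain reed hook", the head is "hook" and the modifier is "mountain reed".
Within "mountain reed", the head is "reed" and the modifier is "mountain".
Within "glass mill healer", the head is "healer" and the modifier is "glass mill".
Within "glass mill", the head is "mill" and the modifier is "glass".
Assembled: [[flint [[mountain reed] hook]] [[glass mill] healer]].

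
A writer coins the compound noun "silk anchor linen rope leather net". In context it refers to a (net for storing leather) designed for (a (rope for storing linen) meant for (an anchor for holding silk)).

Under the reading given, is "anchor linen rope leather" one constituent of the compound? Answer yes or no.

no

The top-level split is [silk anchor linen rope] [leather net]; the full structure is [[[silk anchor] [linen rope]] [leather net]].
"anchor linen rope leather" straddles a constituent boundary, so it is not a single unit.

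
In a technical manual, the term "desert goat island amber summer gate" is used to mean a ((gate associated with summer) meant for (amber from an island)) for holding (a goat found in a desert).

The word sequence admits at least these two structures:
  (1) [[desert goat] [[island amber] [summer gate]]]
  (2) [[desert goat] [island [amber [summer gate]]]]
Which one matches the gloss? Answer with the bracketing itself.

[[desert goat] [[island amber] [summer gate]]]

The paraphrase's head is the "gate" part ("island amber summer gate"); its modifier is "desert goat".
That top-level split, carried through the inner groups, gives [[desert goat] [[island amber] [summer gate]]].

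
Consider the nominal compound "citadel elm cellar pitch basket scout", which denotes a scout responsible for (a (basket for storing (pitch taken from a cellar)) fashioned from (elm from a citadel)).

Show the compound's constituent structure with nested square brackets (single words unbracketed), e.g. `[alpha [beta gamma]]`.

[[[citadel elm] [[cellar pitch] basket]] scout]

Overall it is a kind of scout; the modifier is "citadel elm cellar pitch basket".
Within "citadel elm cellar pitch basket", the head is "basket" (specifically "cellar pitch basket") and the modifier is "citadel elm".
Within "citadel elm", the head is "elm" and the modifier is "citadel".
Within "cellar pitch basket", the head is "basket" and the modifier is "cellar pitch".
Within "cellar pitch", the head is "pitch" and the modifier is "cellar".
So the structure is [[[citadel elm] [[cellar pitch] basket]] scout].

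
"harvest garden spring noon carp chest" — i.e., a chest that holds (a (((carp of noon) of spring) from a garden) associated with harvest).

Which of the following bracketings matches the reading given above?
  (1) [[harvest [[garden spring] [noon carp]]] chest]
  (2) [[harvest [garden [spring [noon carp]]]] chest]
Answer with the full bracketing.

The paraphrase's head is the "chest" part ("chest"); its modifier is "harvest garden spring noon carp".
That top-level split, carried through the inner groups, gives [[harvest [garden [spring [noon carp]]]] chest].

[[harvest [garden [spring [noon carp]]]] chest]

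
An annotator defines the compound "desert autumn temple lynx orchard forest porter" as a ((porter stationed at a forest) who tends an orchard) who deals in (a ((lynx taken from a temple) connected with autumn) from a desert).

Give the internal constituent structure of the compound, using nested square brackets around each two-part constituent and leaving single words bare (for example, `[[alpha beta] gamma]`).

At the top level: head "porter" (specifically "orchard forest porter"); modifier "desert autumn temple lynx".
Within "desert autumn temple lynx", the head is "lynx" (specifically "autumn temple lynx") and the modifier is "desert".
Within "autumn temple lynx", the head is "lynx" (specifically "temple lynx") and the modifier is "autumn".
Within "temple lynx", the head is "lynx" and the modifier is "temple".
Within "orchard forest porter", the head is "porter" (specifically "forest porter") and the modifier is "orchard".
Within "forest porter", the head is "porter" and the modifier is "forest".
Assembled: [[desert [autumn [temple lynx]]] [orchard [forest porter]]].

[[desert [autumn [temple lynx]]] [orchard [forest porter]]]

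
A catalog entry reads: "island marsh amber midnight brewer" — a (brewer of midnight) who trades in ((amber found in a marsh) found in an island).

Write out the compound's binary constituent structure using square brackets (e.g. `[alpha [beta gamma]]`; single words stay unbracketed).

Overall it is a kind of brewer (specifically "midnight brewer"); the modifier is "island marsh amber".
Inside "island marsh amber": head "amber" (specifically "marsh amber"), modifier "island".
Inside "marsh amber": head "amber", modifier "marsh".
Inside "midnight brewer": head "brewer", modifier "midnight".
Assembled: [[island [marsh amber]] [midnight brewer]].

[[island [marsh amber]] [midnight brewer]]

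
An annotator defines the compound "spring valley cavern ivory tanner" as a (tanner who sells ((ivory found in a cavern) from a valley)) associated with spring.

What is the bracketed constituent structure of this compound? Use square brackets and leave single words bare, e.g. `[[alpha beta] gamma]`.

[spring [[valley [cavern ivory]] tanner]]

Overall it is a kind of tanner (specifically "valley cavern ivory tanner"); the modifier is "spring".
Within "valley cavern ivory tanner", the head is "tanner" and the modifier is "valley cavern ivory".
Within "valley cavern ivory", the head is "ivory" (specifically "cavern ivory") and the modifier is "valley".
Within "cavern ivory", the head is "ivory" and the modifier is "cavern".
Assembled: [spring [[valley [cavern ivory]] tanner]].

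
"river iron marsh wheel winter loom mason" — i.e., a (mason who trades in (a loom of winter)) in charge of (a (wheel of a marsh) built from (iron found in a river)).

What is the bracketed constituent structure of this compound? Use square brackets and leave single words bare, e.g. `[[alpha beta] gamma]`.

[[[river iron] [marsh wheel]] [[winter loom] mason]]

At the top level: head "mason" (specifically "winter loom mason"); modifier "river iron marsh wheel".
"river iron marsh wheel" → head "wheel" (specifically "marsh wheel"), modifier "river iron".
"river iron" → head "iron", modifier "river".
"marsh wheel" → head "wheel", modifier "marsh".
"winter loom mason" → head "mason", modifier "winter loom".
"winter loom" → head "loom", modifier "winter".
Putting it together: [[[river iron] [marsh wheel]] [[winter loom] mason]].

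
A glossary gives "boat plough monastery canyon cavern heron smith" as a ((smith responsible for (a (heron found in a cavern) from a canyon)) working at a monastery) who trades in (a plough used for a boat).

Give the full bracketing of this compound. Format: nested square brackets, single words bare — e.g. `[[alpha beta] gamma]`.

[[boat plough] [monastery [[canyon [cavern heron]] smith]]]

At the top level: head "smith" (specifically "monastery canyon cavern heron smith"); modifier "boat plough".
Inside "boat plough": head "plough", modifier "boat".
Inside "monastery canyon cavern heron smith": head "smith" (specifically "canyon cavern heron smith"), modifier "monastery".
Inside "canyon cavern heron smith": head "smith", modifier "canyon cavern heron".
Inside "canyon cavern heron": head "heron" (specifically "cavern heron"), modifier "canyon".
Inside "cavern heron": head "heron", modifier "cavern".
Putting it together: [[boat plough] [monastery [[canyon [cavern heron]] smith]]].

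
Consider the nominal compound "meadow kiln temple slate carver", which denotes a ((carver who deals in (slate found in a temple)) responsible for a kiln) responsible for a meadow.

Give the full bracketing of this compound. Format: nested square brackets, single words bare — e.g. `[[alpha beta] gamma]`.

[meadow [kiln [[temple slate] carver]]]

The outermost head in the paraphrase is "carver" (specifically "kiln temple slate carver"), modified by "meadow".
"kiln temple slate carver" → head "carver" (specifically "temple slate carver"), modifier "kiln".
"temple slate carver" → head "carver", modifier "temple slate".
"temple slate" → head "slate", modifier "temple".
Putting it together: [meadow [kiln [[temple slate] carver]]].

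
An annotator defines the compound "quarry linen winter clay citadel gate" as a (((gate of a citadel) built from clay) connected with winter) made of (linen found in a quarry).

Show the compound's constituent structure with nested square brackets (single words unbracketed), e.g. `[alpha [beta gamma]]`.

[[quarry linen] [winter [clay [citadel gate]]]]

Overall it is a kind of gate (specifically "winter clay citadel gate"); the modifier is "quarry linen".
"quarry linen" → head "linen", modifier "quarry".
"winter clay citadel gate" → head "gate" (specifically "clay citadel gate"), modifier "winter".
"clay citadel gate" → head "gate" (specifically "citadel gate"), modifier "clay".
"citadel gate" → head "gate", modifier "citadel".
Putting it together: [[quarry linen] [winter [clay [citadel gate]]]].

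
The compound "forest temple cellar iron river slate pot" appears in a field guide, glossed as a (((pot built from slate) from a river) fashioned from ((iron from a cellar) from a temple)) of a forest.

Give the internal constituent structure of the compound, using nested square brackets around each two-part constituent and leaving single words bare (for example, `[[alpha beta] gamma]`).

[forest [[temple [cellar iron]] [river [slate pot]]]]

Whole compound: head "pot" (specifically "temple cellar iron river slate pot"), modifier "forest".
"temple cellar iron river slate pot" → head "pot" (specifically "river slate pot"), modifier "temple cellar iron".
"temple cellar iron" → head "iron" (specifically "cellar iron"), modifier "temple".
"cellar iron" → head "iron", modifier "cellar".
"river slate pot" → head "pot" (specifically "slate pot"), modifier "river".
"slate pot" → head "pot", modifier "slate".
So the structure is [forest [[temple [cellar iron]] [river [slate pot]]]].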